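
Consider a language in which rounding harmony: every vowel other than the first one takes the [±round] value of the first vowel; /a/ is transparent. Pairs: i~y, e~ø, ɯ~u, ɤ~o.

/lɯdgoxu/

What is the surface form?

[lɯdgɤxɯ]

/o/ harmonizes with /ɯ/ ([-round]) → [ɤ]
/u/ harmonizes with /ɯ/ ([-round]) → [ɯ]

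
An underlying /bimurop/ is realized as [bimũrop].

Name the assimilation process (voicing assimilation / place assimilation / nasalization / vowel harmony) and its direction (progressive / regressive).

/u/→[ũ].
Each target copies a feature from the preceding segment, so the direction is progressive.

nasalization, progressive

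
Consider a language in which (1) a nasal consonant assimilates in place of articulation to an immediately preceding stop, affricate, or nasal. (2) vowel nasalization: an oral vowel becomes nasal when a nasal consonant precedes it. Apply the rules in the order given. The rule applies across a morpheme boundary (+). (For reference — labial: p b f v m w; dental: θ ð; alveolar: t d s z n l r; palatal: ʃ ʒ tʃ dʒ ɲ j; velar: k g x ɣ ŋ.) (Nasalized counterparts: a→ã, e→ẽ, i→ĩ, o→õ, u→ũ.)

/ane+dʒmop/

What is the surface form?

[anẽ+dʒɲõp]

Rule 1: /m/ after /dʒ/ (palatal) → [ɲ]
After rule 1: ane+dʒɲop
Rule 2: /e/ after nasal /n/ → [ẽ]
Rule 2: /o/ after nasal /ɲ/ → [õ]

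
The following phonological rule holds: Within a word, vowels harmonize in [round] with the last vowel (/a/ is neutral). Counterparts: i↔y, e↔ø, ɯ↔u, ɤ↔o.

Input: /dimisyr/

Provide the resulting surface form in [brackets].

/i/ harmonizes with /y/ ([+round]) → [y]
/i/ harmonizes with /y/ ([+round]) → [y]

[dymysyr]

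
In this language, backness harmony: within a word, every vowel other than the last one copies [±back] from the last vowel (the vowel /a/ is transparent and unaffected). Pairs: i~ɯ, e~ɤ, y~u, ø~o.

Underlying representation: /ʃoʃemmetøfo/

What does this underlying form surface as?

/e/ harmonizes with /o/ ([+back]) → [ɤ]
/e/ harmonizes with /o/ ([+back]) → [ɤ]
/ø/ harmonizes with /o/ ([+back]) → [o]

[ʃoʃɤmmɤtofo]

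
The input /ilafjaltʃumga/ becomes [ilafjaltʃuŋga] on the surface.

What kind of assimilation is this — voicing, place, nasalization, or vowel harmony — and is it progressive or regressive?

/m/→[ŋ].
Each target copies a feature from the following segment, so the direction is regressive.

place assimilation, regressive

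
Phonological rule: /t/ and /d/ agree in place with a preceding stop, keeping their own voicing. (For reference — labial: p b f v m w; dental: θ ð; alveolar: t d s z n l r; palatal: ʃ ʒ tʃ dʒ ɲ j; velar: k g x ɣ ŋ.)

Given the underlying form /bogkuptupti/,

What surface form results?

/t/ after /p/ (labial) → [p]
/t/ after /p/ (labial) → [p]

[bogkuppuppi]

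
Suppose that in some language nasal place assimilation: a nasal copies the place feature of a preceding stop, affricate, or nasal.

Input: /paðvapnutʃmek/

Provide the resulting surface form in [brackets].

[paðvapmutʃɲek]

/n/ after /p/ (labial) → [m]
/m/ after /tʃ/ (palatal) → [ɲ]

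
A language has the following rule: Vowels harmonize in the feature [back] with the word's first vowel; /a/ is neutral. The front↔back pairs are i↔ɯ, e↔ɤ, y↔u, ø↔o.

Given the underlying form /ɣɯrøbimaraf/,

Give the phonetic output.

/ø/ harmonizes with /ɯ/ ([+back]) → [o]
/i/ harmonizes with /ɯ/ ([+back]) → [ɯ]

[ɣɯrobɯmaraf]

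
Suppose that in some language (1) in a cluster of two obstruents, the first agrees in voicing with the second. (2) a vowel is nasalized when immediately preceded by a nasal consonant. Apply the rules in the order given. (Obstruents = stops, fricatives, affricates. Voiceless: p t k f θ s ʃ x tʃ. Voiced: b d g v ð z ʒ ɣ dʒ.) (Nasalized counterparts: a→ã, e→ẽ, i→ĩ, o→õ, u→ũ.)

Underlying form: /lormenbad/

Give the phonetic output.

[lormẽnbad]

Rule 1: no segment meets the rule's conditions; no change.
After rule 1: lormenbad
Rule 2: /e/ after nasal /m/ → [ẽ]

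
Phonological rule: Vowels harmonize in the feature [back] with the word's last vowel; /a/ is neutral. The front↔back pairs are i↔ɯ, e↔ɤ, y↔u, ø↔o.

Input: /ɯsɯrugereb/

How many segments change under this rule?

/ɯ/ harmonizes with /e/ ([-back]) → [i]
/ɯ/ harmonizes with /e/ ([-back]) → [i]
/u/ harmonizes with /e/ ([-back]) → [y]
3 segments change.

3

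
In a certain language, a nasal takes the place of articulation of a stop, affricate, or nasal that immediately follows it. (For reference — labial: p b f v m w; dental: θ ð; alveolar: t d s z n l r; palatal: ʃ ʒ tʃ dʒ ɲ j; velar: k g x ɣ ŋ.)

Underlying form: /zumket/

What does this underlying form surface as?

/m/ before /k/ (velar) → [ŋ]

[zuŋket]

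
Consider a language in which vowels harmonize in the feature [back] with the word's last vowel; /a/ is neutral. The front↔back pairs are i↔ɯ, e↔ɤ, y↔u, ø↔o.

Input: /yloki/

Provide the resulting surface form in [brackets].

/o/ harmonizes with /i/ ([-back]) → [ø]

[yløki]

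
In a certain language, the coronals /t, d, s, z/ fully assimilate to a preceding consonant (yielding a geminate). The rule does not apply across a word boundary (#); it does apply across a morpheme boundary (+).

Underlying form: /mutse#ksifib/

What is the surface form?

[mutte#kkifib]

/s/ after /t/ → [t] (total assimilation)
/s/ after /k/ → [k] (total assimilation)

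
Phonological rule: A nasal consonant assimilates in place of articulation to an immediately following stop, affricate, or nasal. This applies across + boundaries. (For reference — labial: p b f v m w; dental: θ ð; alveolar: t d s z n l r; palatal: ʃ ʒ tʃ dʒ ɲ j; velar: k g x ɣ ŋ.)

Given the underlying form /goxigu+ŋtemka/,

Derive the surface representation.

[goxigu+nteŋka]

/ŋ/ before /t/ (alveolar) → [n]
/m/ before /k/ (velar) → [ŋ]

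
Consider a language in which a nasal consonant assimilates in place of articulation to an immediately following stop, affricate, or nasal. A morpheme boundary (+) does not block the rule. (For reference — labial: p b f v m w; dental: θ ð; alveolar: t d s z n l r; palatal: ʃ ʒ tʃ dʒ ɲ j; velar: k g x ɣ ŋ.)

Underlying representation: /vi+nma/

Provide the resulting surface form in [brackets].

[vi+mma]

/n/ before /m/ (labial) → [m]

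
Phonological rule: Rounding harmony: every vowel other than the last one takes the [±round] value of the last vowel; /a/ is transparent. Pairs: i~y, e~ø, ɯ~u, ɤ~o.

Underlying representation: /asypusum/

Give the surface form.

no segment meets the rule's conditions; no change.

[asypusum]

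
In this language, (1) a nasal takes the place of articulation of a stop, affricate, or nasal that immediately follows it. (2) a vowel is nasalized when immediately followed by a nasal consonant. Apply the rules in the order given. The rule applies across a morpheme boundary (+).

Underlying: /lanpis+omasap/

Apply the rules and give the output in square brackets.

Rule 1: /n/ before /p/ (labial) → [m]
After rule 1: lampis+omasap
Rule 2: /a/ before nasal /m/ → [ã]
Rule 2: /o/ before nasal /m/ → [õ]

[lãmpis+õmasap]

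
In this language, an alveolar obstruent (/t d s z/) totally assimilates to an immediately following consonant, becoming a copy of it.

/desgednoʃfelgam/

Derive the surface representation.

[deggennoʃfelgam]

/s/ before /g/ → [g] (total assimilation)
/d/ before /n/ → [n] (total assimilation)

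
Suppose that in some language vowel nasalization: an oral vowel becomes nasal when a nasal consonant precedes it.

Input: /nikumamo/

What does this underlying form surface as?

[nĩkumãmõ]

/i/ after nasal /n/ → [ĩ]
/a/ after nasal /m/ → [ã]
/o/ after nasal /m/ → [õ]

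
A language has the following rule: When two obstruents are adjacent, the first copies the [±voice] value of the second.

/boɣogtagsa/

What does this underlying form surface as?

/g/ before /t/ (voiceless) → [k]
/g/ before /s/ (voiceless) → [k]

[boɣoktaksa]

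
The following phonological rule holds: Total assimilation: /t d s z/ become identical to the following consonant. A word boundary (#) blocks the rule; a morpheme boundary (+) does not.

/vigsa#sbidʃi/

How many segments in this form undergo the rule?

2

/s/ before /b/ → [b] (total assimilation)
/d/ before /ʃ/ → [ʃ] (total assimilation)
2 segments change.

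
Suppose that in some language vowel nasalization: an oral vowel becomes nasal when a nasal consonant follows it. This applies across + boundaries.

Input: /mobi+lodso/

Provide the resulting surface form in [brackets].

[mobi+lodso]

no segment meets the rule's conditions; no change.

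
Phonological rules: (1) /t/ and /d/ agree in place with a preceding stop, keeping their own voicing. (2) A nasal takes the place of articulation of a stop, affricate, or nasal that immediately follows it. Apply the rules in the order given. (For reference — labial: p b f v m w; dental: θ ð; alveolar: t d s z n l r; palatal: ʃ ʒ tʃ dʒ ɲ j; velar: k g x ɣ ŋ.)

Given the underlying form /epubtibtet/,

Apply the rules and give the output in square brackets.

Rule 1: /t/ after /b/ (labial) → [p]
Rule 1: /t/ after /b/ (labial) → [p]
After rule 1: epubpibpet
Rule 2: no segment meets the rule's conditions; no change.

[epubpibpet]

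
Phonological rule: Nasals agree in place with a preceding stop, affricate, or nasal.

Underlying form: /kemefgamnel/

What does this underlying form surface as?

[kemefgammel]

/n/ after /m/ (labial) → [m]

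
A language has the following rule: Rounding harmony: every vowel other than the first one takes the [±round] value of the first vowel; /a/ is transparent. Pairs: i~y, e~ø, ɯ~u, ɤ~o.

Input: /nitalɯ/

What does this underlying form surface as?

no segment meets the rule's conditions; no change.

[nitalɯ]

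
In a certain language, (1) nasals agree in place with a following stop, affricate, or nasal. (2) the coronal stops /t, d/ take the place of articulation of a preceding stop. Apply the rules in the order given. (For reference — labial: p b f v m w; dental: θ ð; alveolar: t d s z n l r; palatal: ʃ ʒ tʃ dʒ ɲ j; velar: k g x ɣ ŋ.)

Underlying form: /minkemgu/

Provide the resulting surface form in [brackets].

Rule 1: /n/ before /k/ (velar) → [ŋ]
Rule 1: /m/ before /g/ (velar) → [ŋ]
After rule 1: miŋkeŋgu
Rule 2: no segment meets the rule's conditions; no change.

[miŋkeŋgu]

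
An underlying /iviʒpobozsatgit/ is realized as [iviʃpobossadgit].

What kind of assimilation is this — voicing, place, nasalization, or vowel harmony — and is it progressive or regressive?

voicing assimilation, regressive

/ʒ/→[ʃ] /z/→[s] /t/→[d].
Each target copies a feature from the following segment, so the direction is regressive.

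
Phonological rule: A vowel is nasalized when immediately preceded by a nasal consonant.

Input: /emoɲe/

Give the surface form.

[emõɲẽ]

/o/ after nasal /m/ → [õ]
/e/ after nasal /ɲ/ → [ẽ]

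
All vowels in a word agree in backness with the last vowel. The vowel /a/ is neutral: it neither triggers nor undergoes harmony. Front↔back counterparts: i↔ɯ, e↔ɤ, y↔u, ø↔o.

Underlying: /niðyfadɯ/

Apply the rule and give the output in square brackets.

/i/ harmonizes with /ɯ/ ([+back]) → [ɯ]
/y/ harmonizes with /ɯ/ ([+back]) → [u]

[nɯðufadɯ]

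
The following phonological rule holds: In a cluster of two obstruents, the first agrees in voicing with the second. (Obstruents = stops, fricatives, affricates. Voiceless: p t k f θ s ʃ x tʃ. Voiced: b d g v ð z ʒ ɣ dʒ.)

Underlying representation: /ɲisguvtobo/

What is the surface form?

[ɲizguftobo]

/s/ before /g/ (voiced) → [z]
/v/ before /t/ (voiceless) → [f]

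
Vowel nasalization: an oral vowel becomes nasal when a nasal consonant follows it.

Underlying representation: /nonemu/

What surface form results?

[nõnẽmu]

/o/ before nasal /n/ → [õ]
/e/ before nasal /m/ → [ẽ]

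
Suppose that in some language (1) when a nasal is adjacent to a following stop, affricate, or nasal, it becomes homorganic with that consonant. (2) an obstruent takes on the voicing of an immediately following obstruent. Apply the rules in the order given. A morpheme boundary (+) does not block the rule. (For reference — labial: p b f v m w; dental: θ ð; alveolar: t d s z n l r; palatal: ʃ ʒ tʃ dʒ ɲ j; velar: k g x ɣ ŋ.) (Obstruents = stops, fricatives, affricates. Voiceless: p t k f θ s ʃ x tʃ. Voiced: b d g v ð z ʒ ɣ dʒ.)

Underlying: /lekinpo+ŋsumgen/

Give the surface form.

[lekimpo+ŋsuŋgen]

Rule 1: /n/ before /p/ (labial) → [m]
Rule 1: /m/ before /g/ (velar) → [ŋ]
After rule 1: lekimpo+ŋsuŋgen
Rule 2: no segment meets the rule's conditions; no change.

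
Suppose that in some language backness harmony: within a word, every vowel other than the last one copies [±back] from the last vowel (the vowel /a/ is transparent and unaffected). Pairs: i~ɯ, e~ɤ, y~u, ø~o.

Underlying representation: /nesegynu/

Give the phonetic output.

/e/ harmonizes with /u/ ([+back]) → [ɤ]
/e/ harmonizes with /u/ ([+back]) → [ɤ]
/y/ harmonizes with /u/ ([+back]) → [u]

[nɤsɤgunu]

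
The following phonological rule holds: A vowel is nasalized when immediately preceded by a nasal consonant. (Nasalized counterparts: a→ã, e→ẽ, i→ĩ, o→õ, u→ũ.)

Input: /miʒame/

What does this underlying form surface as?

[mĩʒamẽ]

/i/ after nasal /m/ → [ĩ]
/e/ after nasal /m/ → [ẽ]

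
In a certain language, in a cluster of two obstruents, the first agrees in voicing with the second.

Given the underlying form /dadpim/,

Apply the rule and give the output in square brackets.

/d/ before /p/ (voiceless) → [t]

[datpim]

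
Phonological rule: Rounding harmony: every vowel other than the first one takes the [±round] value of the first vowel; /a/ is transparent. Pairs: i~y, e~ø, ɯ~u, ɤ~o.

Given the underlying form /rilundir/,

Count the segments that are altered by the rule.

1

/u/ harmonizes with /i/ ([-round]) → [ɯ]
1 segment changes.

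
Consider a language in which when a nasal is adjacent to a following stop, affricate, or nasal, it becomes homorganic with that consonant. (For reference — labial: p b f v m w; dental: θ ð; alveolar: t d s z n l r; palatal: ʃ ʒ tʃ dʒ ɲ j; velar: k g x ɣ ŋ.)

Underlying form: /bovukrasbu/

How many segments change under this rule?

No segment meets the rule's conditions.

0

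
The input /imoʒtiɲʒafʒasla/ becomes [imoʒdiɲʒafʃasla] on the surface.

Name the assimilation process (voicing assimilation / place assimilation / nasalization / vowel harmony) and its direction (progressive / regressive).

/t/→[d] /ʒ/→[ʃ].
Each target copies a feature from the preceding segment, so the direction is progressive.

voicing assimilation, progressive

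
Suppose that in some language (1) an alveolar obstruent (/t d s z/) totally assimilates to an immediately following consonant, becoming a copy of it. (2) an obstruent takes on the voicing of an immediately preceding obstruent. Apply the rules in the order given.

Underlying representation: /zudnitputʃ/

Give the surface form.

[zunnipputʃ]

Rule 1: /d/ before /n/ → [n] (total assimilation)
Rule 1: /t/ before /p/ → [p] (total assimilation)
After rule 1: zunnipputʃ
Rule 2: no segment meets the rule's conditions; no change.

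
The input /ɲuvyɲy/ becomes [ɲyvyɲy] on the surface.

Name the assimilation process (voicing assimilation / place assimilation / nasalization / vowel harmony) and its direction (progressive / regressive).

vowel harmony, regressive

/u/→[y].
Vowels agree with the last vowel, so the harmony is regressive.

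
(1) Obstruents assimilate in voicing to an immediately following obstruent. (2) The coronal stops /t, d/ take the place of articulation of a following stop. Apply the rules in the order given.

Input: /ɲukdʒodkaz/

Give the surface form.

Rule 1: /k/ before /dʒ/ (voiced) → [g]
Rule 1: /d/ before /k/ (voiceless) → [t]
After rule 1: ɲugdʒotkaz
Rule 2: /t/ before /k/ (velar) → [k]

[ɲugdʒokkaz]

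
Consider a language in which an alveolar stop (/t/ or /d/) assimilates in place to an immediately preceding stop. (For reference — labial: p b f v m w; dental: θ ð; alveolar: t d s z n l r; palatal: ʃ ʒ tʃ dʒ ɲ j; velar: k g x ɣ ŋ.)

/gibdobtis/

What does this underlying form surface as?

[gibbobpis]

/d/ after /b/ (labial) → [b]
/t/ after /b/ (labial) → [p]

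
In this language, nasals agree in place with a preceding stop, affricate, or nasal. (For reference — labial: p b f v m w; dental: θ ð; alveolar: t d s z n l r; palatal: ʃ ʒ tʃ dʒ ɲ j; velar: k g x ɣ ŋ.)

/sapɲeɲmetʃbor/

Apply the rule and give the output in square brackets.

[sapmeɲɲetʃbor]

/ɲ/ after /p/ (labial) → [m]
/m/ after /ɲ/ (palatal) → [ɲ]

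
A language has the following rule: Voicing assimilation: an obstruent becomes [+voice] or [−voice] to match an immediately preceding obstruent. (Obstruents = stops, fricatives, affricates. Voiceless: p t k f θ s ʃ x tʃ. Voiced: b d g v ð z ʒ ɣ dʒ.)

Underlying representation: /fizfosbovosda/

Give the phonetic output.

[fizvospovosta]

/f/ after /z/ (voiced) → [v]
/b/ after /s/ (voiceless) → [p]
/d/ after /s/ (voiceless) → [t]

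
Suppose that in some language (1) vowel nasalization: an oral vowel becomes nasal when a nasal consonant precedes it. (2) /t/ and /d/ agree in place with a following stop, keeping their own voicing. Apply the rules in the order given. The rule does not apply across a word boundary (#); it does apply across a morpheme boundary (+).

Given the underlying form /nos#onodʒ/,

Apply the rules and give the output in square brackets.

[nõs#onõdʒ]

Rule 1: /o/ after nasal /n/ → [õ]
Rule 1: /o/ after nasal /n/ → [õ]
After rule 1: nõs#onõdʒ
Rule 2: no segment meets the rule's conditions; no change.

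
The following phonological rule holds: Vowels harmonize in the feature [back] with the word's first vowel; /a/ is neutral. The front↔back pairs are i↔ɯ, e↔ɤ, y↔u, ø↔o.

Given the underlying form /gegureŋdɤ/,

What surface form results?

/u/ harmonizes with /e/ ([-back]) → [y]
/ɤ/ harmonizes with /e/ ([-back]) → [e]

[gegyreŋde]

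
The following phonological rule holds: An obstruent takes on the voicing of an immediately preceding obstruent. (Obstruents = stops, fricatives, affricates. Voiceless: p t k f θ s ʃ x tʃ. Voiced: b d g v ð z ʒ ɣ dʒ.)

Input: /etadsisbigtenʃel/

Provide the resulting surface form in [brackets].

/s/ after /d/ (voiced) → [z]
/b/ after /s/ (voiceless) → [p]
/t/ after /g/ (voiced) → [d]

[etadzispigdenʃel]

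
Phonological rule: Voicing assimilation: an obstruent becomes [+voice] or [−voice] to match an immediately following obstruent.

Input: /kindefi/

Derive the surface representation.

[kindefi]

no segment meets the rule's conditions; no change.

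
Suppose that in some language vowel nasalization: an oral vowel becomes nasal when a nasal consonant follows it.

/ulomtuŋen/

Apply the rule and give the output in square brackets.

/o/ before nasal /m/ → [õ]
/u/ before nasal /ŋ/ → [ũ]
/e/ before nasal /n/ → [ẽ]

[ulõmtũŋẽn]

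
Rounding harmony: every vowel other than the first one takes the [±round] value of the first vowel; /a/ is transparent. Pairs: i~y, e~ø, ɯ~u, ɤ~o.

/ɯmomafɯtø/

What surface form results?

/o/ harmonizes with /ɯ/ ([-round]) → [ɤ]
/ø/ harmonizes with /ɯ/ ([-round]) → [e]

[ɯmɤmafɯte]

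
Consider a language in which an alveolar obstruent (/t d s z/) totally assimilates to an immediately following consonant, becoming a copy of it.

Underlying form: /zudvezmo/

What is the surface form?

/d/ before /v/ → [v] (total assimilation)
/z/ before /m/ → [m] (total assimilation)

[zuvvemmo]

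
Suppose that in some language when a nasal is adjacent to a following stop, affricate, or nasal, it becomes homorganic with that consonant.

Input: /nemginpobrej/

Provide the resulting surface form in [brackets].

/m/ before /g/ (velar) → [ŋ]
/n/ before /p/ (labial) → [m]

[neŋgimpobrej]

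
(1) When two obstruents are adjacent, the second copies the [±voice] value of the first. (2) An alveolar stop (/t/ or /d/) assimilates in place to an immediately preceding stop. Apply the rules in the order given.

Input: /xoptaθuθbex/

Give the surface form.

[xoppaθuθpex]

Rule 1: /b/ after /θ/ (voiceless) → [p]
After rule 1: xoptaθuθpex
Rule 2: /t/ after /p/ (labial) → [p]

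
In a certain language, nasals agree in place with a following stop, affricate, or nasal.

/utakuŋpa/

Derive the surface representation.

[utakumpa]

/ŋ/ before /p/ (labial) → [m]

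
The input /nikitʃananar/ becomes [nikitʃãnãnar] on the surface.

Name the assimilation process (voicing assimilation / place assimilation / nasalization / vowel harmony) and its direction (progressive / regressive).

nasalization, regressive

/a/→[ã] /a/→[ã].
Each target copies a feature from the following segment, so the direction is regressive.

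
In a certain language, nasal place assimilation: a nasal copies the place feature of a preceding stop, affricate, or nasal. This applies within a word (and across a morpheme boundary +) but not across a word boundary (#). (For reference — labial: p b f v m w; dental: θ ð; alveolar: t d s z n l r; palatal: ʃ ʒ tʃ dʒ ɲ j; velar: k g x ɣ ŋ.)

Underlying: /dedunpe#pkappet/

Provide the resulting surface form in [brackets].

no segment meets the rule's conditions; no change.

[dedunpe#pkappet]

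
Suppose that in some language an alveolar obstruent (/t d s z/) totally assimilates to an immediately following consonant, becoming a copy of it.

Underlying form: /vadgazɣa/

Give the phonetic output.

[vaggaɣɣa]

/d/ before /g/ → [g] (total assimilation)
/z/ before /ɣ/ → [ɣ] (total assimilation)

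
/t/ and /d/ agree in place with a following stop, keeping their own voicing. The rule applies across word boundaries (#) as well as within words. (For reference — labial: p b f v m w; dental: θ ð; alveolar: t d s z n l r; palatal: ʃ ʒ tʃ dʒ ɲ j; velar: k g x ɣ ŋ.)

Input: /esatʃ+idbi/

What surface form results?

/d/ before /b/ (labial) → [b]

[esatʃ+ibbi]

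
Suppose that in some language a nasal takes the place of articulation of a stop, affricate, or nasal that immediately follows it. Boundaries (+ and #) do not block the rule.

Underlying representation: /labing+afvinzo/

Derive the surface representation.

[labiŋg+afvinzo]

/n/ before /g/ (velar) → [ŋ]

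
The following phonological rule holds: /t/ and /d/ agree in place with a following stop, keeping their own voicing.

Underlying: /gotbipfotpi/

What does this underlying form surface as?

[gopbipfoppi]

/t/ before /b/ (labial) → [p]
/t/ before /p/ (labial) → [p]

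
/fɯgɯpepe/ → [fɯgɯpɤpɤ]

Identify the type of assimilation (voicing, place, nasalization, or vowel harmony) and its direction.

/e/→[ɤ] /e/→[ɤ].
Vowels agree with the first vowel, so the harmony is progressive.

vowel harmony, progressive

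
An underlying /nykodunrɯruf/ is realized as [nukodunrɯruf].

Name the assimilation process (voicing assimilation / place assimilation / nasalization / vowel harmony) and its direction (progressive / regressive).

vowel harmony, regressive

/y/→[u].
Vowels agree with the last vowel, so the harmony is regressive.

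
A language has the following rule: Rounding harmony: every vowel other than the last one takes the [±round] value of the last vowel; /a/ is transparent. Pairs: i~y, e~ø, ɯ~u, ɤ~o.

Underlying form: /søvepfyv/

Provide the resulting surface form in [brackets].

/e/ harmonizes with /y/ ([+round]) → [ø]

[søvøpfyv]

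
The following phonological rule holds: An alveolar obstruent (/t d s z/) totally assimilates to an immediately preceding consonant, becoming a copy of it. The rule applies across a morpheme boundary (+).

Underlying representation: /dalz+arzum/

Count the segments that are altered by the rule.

2

/z/ after /l/ → [l] (total assimilation)
/z/ after /r/ → [r] (total assimilation)
2 segments change.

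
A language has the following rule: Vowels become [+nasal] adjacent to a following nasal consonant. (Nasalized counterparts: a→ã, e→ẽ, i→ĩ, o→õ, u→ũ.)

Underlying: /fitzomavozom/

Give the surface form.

/o/ before nasal /m/ → [õ]
/o/ before nasal /m/ → [õ]

[fitzõmavozõm]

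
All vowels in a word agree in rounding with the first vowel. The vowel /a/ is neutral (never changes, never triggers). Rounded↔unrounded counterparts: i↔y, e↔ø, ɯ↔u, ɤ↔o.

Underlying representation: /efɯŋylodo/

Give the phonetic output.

/y/ harmonizes with /e/ ([-round]) → [i]
/o/ harmonizes with /e/ ([-round]) → [ɤ]
/o/ harmonizes with /e/ ([-round]) → [ɤ]

[efɯŋilɤdɤ]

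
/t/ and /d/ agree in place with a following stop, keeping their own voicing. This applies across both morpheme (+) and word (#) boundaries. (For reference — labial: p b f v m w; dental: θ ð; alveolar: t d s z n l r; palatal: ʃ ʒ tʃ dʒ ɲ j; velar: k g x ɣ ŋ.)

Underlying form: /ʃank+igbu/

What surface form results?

no segment meets the rule's conditions; no change.

[ʃank+igbu]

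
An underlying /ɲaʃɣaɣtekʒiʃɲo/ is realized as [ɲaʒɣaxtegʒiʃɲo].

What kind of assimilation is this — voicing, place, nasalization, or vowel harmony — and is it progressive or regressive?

/ʃ/→[ʒ] /ɣ/→[x] /k/→[g].
Each target copies a feature from the following segment, so the direction is regressive.

voicing assimilation, regressive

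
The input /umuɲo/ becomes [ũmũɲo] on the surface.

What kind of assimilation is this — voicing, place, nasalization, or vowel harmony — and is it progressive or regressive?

/u/→[ũ] /u/→[ũ].
Each target copies a feature from the following segment, so the direction is regressive.

nasalization, regressive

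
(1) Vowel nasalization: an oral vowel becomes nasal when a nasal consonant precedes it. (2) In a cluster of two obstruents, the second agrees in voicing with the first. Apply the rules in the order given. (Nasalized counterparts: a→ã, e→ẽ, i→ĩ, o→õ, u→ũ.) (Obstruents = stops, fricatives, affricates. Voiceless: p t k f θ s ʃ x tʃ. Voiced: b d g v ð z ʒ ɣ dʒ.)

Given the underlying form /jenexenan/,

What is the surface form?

Rule 1: /e/ after nasal /n/ → [ẽ]
Rule 1: /a/ after nasal /n/ → [ã]
After rule 1: jenẽxenãn
Rule 2: no segment meets the rule's conditions; no change.

[jenẽxenãn]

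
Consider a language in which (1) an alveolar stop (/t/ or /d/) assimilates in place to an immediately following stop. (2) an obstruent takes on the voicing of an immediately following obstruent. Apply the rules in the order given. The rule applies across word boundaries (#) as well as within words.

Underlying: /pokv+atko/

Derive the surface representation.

[pogv+akko]

Rule 1: /t/ before /k/ (velar) → [k]
After rule 1: pokv+akko
Rule 2: /k/ before /v/ (voiced) → [g]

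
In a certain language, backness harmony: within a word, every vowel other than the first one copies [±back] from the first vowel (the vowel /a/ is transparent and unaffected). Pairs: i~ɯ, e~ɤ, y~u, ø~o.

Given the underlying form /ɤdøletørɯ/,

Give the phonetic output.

[ɤdolɤtorɯ]

/ø/ harmonizes with /ɤ/ ([+back]) → [o]
/e/ harmonizes with /ɤ/ ([+back]) → [ɤ]
/ø/ harmonizes with /ɤ/ ([+back]) → [o]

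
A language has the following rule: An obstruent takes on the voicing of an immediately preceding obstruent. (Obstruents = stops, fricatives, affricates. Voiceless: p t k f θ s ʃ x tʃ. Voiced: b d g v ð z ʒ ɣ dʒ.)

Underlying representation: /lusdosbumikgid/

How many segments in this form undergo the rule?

3

/d/ after /s/ (voiceless) → [t]
/b/ after /s/ (voiceless) → [p]
/g/ after /k/ (voiceless) → [k]
3 segments change.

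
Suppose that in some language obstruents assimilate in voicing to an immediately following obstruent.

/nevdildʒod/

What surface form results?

[nevdildʒod]

no segment meets the rule's conditions; no change.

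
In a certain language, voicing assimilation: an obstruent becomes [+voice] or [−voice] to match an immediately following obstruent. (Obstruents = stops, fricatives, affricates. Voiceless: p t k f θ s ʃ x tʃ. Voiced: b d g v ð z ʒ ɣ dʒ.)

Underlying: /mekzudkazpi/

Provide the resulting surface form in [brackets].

/k/ before /z/ (voiced) → [g]
/d/ before /k/ (voiceless) → [t]
/z/ before /p/ (voiceless) → [s]

[megzutkaspi]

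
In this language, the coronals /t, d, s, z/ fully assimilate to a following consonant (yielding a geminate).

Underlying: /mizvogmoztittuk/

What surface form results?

/z/ before /v/ → [v] (total assimilation)
/z/ before /t/ → [t] (total assimilation)

[mivvogmottittuk]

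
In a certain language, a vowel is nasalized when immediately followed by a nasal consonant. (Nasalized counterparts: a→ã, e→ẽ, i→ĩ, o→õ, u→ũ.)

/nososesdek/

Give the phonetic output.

no segment meets the rule's conditions; no change.

[nososesdek]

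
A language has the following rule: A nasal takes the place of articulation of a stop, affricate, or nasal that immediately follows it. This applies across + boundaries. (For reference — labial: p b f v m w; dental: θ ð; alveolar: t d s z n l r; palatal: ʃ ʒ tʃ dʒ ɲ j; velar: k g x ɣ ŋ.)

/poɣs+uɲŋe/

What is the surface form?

[poɣs+uŋŋe]

/ɲ/ before /ŋ/ (velar) → [ŋ]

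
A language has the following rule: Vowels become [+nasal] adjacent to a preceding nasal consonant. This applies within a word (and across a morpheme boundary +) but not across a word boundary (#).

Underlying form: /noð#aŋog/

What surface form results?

[nõð#aŋõg]

/o/ after nasal /n/ → [õ]
/o/ after nasal /ŋ/ → [õ]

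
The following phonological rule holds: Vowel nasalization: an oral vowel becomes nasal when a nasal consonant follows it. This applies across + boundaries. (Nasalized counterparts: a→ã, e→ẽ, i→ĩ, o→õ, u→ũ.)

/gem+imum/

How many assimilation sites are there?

3

/e/ before nasal /m/ → [ẽ]
/i/ before nasal /m/ → [ĩ]
/u/ before nasal /m/ → [ũ]
3 segments change.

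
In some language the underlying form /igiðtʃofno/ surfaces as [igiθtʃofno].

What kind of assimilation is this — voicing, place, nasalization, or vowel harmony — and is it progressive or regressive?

voicing assimilation, regressive

/ð/→[θ].
Each target copies a feature from the following segment, so the direction is regressive.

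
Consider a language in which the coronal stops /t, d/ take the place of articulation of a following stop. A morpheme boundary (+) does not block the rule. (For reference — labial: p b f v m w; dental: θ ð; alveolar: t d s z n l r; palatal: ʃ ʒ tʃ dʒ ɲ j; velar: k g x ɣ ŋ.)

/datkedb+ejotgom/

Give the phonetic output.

[dakkebb+ejokgom]

/t/ before /k/ (velar) → [k]
/d/ before /b/ (labial) → [b]
/t/ before /g/ (velar) → [k]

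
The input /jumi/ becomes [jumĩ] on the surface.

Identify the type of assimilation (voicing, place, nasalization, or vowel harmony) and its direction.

/i/→[ĩ].
Each target copies a feature from the preceding segment, so the direction is progressive.

nasalization, progressive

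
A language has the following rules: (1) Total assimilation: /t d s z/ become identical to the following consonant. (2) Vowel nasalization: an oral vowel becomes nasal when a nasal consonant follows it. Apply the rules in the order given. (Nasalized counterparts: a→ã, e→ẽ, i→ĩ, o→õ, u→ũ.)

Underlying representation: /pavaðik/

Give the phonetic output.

Rule 1: no segment meets the rule's conditions; no change.
After rule 1: pavaðik
Rule 2: no segment meets the rule's conditions; no change.

[pavaðik]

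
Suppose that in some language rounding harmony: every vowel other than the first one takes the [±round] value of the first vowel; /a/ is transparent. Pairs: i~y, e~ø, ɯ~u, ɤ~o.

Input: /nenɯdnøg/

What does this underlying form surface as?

[nenɯdneg]

/ø/ harmonizes with /e/ ([-round]) → [e]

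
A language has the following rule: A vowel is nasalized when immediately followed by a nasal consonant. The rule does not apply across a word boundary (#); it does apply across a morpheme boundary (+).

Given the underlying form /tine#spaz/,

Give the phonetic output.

/i/ before nasal /n/ → [ĩ]

[tĩne#spaz]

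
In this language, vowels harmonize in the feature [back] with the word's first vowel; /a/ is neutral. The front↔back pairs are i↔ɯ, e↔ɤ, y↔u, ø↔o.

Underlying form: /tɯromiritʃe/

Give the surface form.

/i/ harmonizes with /ɯ/ ([+back]) → [ɯ]
/i/ harmonizes with /ɯ/ ([+back]) → [ɯ]
/e/ harmonizes with /ɯ/ ([+back]) → [ɤ]

[tɯromɯrɯtʃɤ]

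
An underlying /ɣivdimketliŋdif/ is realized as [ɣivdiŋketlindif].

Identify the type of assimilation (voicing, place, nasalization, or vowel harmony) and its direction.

place assimilation, regressive

/m/→[ŋ] /ŋ/→[n].
Each target copies a feature from the following segment, so the direction is regressive.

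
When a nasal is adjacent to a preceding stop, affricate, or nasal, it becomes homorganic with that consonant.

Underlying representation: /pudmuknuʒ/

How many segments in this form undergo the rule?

2

/m/ after /d/ (alveolar) → [n]
/n/ after /k/ (velar) → [ŋ]
2 segments change.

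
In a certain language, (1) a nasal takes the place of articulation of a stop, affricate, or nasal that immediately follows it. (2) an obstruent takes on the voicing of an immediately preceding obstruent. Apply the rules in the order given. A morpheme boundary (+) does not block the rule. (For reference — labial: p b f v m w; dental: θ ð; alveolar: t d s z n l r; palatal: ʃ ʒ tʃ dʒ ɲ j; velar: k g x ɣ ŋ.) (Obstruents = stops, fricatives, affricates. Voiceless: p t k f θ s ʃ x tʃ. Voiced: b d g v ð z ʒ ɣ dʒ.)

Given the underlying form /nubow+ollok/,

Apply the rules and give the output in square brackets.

[nubow+ollok]

Rule 1: no segment meets the rule's conditions; no change.
After rule 1: nubow+ollok
Rule 2: no segment meets the rule's conditions; no change.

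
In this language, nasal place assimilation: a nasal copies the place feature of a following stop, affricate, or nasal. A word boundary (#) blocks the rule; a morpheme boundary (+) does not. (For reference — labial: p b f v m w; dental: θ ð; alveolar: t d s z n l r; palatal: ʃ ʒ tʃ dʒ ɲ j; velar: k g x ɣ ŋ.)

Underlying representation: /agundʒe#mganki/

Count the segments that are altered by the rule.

3

/n/ before /dʒ/ (palatal) → [ɲ]
/m/ before /g/ (velar) → [ŋ]
/n/ before /k/ (velar) → [ŋ]
3 segments change.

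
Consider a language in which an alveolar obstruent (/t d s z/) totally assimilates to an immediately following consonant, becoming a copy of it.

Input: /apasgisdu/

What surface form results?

/s/ before /g/ → [g] (total assimilation)
/s/ before /d/ → [d] (total assimilation)

[apaggiddu]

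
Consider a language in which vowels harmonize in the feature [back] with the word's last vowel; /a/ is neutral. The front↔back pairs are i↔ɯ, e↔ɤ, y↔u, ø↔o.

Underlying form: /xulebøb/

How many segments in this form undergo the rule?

/u/ harmonizes with /ø/ ([-back]) → [y]
1 segment changes.

1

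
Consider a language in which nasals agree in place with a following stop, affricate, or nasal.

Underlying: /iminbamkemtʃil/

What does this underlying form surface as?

/n/ before /b/ (labial) → [m]
/m/ before /k/ (velar) → [ŋ]
/m/ before /tʃ/ (palatal) → [ɲ]

[imimbaŋkeɲtʃil]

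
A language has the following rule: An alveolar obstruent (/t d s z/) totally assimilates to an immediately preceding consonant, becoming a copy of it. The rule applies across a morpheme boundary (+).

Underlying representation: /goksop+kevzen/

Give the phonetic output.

[gokkop+kevven]

/s/ after /k/ → [k] (total assimilation)
/z/ after /v/ → [v] (total assimilation)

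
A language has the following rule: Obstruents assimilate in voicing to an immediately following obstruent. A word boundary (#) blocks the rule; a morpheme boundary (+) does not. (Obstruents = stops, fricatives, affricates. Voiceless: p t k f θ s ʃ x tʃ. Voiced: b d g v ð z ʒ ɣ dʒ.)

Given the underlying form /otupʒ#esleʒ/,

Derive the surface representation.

/p/ before /ʒ/ (voiced) → [b]

[otubʒ#esleʒ]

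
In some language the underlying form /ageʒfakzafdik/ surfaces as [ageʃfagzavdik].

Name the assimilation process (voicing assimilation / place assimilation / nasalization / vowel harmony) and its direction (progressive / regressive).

voicing assimilation, regressive

/ʒ/→[ʃ] /k/→[g] /f/→[v].
Each target copies a feature from the following segment, so the direction is regressive.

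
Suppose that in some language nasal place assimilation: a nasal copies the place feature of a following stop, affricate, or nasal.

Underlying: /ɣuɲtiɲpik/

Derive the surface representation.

/ɲ/ before /t/ (alveolar) → [n]
/ɲ/ before /p/ (labial) → [m]

[ɣuntimpik]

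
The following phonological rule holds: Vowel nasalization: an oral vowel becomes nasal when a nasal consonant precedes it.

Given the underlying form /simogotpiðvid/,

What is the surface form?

/o/ after nasal /m/ → [õ]

[simõgotpiðvid]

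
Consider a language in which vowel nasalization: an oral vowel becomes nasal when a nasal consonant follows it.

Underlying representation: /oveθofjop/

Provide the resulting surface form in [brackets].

[oveθofjop]

no segment meets the rule's conditions; no change.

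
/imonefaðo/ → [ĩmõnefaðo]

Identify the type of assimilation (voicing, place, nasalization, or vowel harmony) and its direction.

/i/→[ĩ] /o/→[õ].
Each target copies a feature from the following segment, so the direction is regressive.

nasalization, regressive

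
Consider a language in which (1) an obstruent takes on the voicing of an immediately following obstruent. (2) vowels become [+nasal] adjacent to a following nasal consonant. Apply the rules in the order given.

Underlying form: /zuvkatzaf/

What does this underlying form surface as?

[zufkadzaf]

Rule 1: /v/ before /k/ (voiceless) → [f]
Rule 1: /t/ before /z/ (voiced) → [d]
After rule 1: zufkadzaf
Rule 2: no segment meets the rule's conditions; no change.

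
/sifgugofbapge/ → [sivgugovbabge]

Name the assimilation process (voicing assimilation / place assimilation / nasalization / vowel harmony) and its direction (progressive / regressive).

voicing assimilation, regressive

/f/→[v] /f/→[v] /p/→[b].
Each target copies a feature from the following segment, so the direction is regressive.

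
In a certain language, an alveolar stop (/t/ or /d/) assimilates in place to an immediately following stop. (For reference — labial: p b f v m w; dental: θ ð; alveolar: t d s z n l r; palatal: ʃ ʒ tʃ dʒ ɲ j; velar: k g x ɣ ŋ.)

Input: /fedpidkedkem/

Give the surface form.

/d/ before /p/ (labial) → [b]
/d/ before /k/ (velar) → [g]
/d/ before /k/ (velar) → [g]

[febpigkegkem]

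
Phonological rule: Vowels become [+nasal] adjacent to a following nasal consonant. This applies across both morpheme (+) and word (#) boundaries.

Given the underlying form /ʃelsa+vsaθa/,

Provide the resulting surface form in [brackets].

no segment meets the rule's conditions; no change.

[ʃelsa+vsaθa]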